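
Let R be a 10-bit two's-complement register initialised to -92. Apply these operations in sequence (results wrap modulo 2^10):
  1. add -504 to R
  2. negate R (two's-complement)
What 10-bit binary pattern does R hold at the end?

1001010100

Start: R = -92 = 1110100100.
R = -92 + (-504) = -596; wraps to 428 = 0110101100
R = −(428) = -428 = 1001010100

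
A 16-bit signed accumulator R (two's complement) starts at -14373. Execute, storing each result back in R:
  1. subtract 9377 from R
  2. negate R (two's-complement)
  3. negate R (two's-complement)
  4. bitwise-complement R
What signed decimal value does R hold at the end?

Start: R = -14373 = 1100011111011011.
R = -14373 − 9377 = -23750 = 1010001100111010
R = −(-23750) = 23750 = 0101110011000110
R = −(23750) = -23750 = 1010001100111010
R = NOT 1010001100111010 = 0101110011000101 = 23749

23749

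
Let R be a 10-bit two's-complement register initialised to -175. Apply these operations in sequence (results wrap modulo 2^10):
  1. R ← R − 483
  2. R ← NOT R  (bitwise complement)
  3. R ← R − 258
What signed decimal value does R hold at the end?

Start: R = -175 = 1101010001.
R = -175 − 483 = -658; wraps to 366 = 0101101110
R = NOT 0101101110 = 1010010001 = -367
R = -367 − 258 = -625; wraps to 399 = 0110001111

399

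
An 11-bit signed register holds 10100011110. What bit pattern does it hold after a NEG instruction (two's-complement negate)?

Invert: 01011100001. Add 1: 01011100010.
Check: 10100011110 = -738, 01011100010 = 738.

01011100010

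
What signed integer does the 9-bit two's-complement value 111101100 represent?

-20

MSB is 1, so the value is negative.
Invert: 000010011. Add 1: 000010100 = 20. So the value is −20.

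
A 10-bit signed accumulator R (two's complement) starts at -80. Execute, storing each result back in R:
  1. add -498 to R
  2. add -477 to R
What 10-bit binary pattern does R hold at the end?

Start: R = -80 = 1110110000.
R = -80 + (-498) = -578; wraps to 446 = 0110111110
R = 446 + (-477) = -31 = 1111100001

1111100001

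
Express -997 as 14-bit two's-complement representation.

11110000011011

|-997| = 997 = 00001111100101 in 14 bits.
Invert the bits: 11110000011010. Add 1: 11110000011011.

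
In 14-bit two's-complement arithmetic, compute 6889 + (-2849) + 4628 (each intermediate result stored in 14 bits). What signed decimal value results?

-7716

6889 + (-2849) = 4040 (00111111001000)
4040 + 4628 = 8668 → wraps to -7716 (10000111011100)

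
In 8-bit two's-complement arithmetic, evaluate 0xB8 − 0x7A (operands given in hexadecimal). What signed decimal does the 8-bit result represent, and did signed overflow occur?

0xB8 = 10111000 = -72 (signed)
0x7A = 01111010 = 122 (signed)
Subtract via negate-and-add: invert 01111010 + 1 = 10000110 (i.e. -122).
  10111000
+ 10000110
= 00111110  (discard carry-out 1)
Result 00111110: MSB = 0 → value 62.
Both addends (after negating the subtrahend) are negative but the stored result is non-negative: signed overflow. The true value -72 − 122 = -194 lies outside [-128, 127].

62; overflow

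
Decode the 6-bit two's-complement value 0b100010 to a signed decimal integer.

MSB is 1, so the value is negative.
Unsigned reading: 34. Subtract 2^6 = 64: 34 − 64 = -30.

-30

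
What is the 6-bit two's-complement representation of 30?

011110

30 is non-negative, so write it directly in 6 bits: 011110.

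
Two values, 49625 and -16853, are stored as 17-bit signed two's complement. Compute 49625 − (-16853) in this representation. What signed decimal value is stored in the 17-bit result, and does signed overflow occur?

-64594; overflow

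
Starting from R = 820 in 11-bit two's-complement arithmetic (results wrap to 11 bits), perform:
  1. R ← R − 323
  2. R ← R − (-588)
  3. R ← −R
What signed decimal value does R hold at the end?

963

Start: R = 820 = 01100110100.
R = 820 − 323 = 497 = 00111110001
R = 497 − (-588) = 1085; wraps to -963 = 10000111101
R = −(-963) = 963 = 01111000011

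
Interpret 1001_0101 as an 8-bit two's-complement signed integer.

MSB is 1, so the value is negative.
Invert: 01101010. Add 1: 01101011 = 107. So the value is −107.

-107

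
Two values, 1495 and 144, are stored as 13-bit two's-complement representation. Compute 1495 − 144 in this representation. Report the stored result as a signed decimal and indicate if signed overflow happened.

1351; no overflow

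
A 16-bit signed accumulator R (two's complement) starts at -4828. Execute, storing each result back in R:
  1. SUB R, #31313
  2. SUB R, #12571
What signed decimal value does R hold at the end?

16824

Start: R = -4828 = 1110110100100100.
R = -4828 − 31313 = -36141; wraps to 29395 = 0111001011010011
R = 29395 − 12571 = 16824 = 0100000110111000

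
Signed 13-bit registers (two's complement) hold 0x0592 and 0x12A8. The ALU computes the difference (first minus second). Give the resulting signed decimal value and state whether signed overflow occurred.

0x0592 = 0010110010010 = 1426 (signed)
0x12A8 = 1001010101000 = -3416 (signed)
Subtract via negate-and-add: invert 1001010101000 + 1 = 0110101011000 (i.e. 3416).
  0010110010010
+ 0110101011000
= 1001011101010
Result 1001011101010: MSB = 1 → 4842 − 8192 = -3350.
Both addends (after negating the subtrahend) are non-negative but the stored result is negative: signed overflow. The true value 1426 − (-3416) = 4842 lies outside [-4096, 4095].

-3350; overflow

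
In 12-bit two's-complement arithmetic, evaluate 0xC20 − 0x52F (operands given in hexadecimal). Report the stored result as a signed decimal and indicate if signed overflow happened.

1777; overflow

0xC20 = 110000100000 = -992 (signed)
0x52F = 010100101111 = 1327 (signed)
Subtract via negate-and-add: invert 010100101111 + 1 = 101011010001 (i.e. -1327).
  110000100000
+ 101011010001
= 011011110001  (discard carry-out 1)
Result 011011110001: MSB = 0 → value 1777.
Both addends (after negating the subtrahend) are negative but the stored result is non-negative: signed overflow. The true value -992 − 1327 = -2319 lies outside [-2048, 2047].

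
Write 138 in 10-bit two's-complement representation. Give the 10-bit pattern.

138 is non-negative, so write it directly in 10 bits: 0010001010.

0010001010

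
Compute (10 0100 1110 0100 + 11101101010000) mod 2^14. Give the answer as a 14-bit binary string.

  10010011100100
+ 11101101010000
= 10000000110100  (discard carry-out 1)

10000000110100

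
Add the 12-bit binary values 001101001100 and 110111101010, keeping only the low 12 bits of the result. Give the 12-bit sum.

000100110110

  001101001100
+ 110111101010
= 000100110110  (discard carry-out 1)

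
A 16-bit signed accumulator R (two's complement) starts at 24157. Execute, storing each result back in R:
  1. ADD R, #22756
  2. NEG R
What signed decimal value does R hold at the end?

Start: R = 24157 = 0101111001011101.
R = 24157 + 22756 = 46913; wraps to -18623 = 1011011101000001
R = −(-18623) = 18623 = 0100100010111111

18623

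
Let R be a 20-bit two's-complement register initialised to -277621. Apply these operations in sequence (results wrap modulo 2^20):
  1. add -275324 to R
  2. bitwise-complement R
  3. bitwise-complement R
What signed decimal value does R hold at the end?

495631

Start: R = -277621 = 10111100001110001011.
R = -277621 + (-275324) = -552945; wraps to 495631 = 01111001000000001111
R = NOT 01111001000000001111 = 10000110111111110000 = -495632
R = NOT 10000110111111110000 = 01111001000000001111 = 495631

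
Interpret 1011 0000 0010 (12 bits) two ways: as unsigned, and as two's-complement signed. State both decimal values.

Unsigned: 101100000010 = 2818.
Signed: MSB=1 → 2818 − 4096 = -1278.

unsigned = 2818, signed = -1278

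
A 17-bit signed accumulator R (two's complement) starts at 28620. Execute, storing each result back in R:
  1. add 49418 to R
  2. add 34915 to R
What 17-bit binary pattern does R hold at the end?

Start: R = 28620 = 00110111111001100.
R = 28620 + 49418 = 78038; wraps to -53034 = 10011000011010110
R = -53034 + 34915 = -18119 = 11011100100111001

11011100100111001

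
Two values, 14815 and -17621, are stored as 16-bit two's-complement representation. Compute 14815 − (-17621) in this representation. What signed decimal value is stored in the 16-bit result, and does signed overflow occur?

14815 → 0011100111011111
-17621 → 1011101100101011
Subtract via negate-and-add: invert 1011101100101011 + 1 = 0100010011010101 (i.e. 17621).
  0011100111011111
+ 0100010011010101
= 0111111010110100
Result 0111111010110100: MSB = 0 → value 32436.
Both addends (after negating the subtrahend) are non-negative and so is the stored result: no signed overflow.

32436; no overflow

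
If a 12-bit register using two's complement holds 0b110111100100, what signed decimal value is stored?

MSB is 1, so the value is negative.
Unsigned reading: 3556. Subtract 2^12 = 4096: 3556 − 4096 = -540.

-540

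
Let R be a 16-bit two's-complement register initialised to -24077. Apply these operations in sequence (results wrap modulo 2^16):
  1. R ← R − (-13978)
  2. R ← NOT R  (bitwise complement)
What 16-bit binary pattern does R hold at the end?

0010011101110010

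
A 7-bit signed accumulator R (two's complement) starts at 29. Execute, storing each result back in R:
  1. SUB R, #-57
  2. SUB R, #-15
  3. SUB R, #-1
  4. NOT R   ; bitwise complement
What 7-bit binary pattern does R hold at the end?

Start: R = 29 = 0011101.
R = 29 − (-57) = 86; wraps to -42 = 1010110
R = -42 − (-15) = -27 = 1100101
R = -27 − (-1) = -26 = 1100110
R = NOT 1100110 = 0011001 = 25

0011001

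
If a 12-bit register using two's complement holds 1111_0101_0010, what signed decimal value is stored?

MSB is 1, so the value is negative.
Unsigned reading: 3922. Subtract 2^12 = 4096: 3922 − 4096 = -174.

-174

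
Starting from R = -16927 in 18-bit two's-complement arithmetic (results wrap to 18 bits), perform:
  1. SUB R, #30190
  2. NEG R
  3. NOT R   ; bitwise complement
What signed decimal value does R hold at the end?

Start: R = -16927 = 111011110111100001.
R = -16927 − 30190 = -47117 = 110100011111110011
R = −(-47117) = 47117 = 001011100000001101
R = NOT 001011100000001101 = 110100011111110010 = -47118

-47118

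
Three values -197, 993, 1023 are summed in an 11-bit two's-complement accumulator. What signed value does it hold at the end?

-229

-197 + 993 = 796 (01100011100)
796 + 1023 = 1819 → wraps to -229 (11100011011)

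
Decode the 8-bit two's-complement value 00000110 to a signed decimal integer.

6

MSB is 0, so the value is non-negative: 00000110 = 6.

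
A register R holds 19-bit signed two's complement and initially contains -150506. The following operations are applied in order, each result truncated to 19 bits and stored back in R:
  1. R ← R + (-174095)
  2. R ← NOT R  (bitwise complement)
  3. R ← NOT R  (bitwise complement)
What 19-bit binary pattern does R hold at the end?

Start: R = -150506 = 1011011010000010110.
R = -150506 + (-174095) = -324601; wraps to 199687 = 0110000110000000111
R = NOT 0110000110000000111 = 1001111001111111000 = -199688
R = NOT 1001111001111111000 = 0110000110000000111 = 199687

0110000110000000111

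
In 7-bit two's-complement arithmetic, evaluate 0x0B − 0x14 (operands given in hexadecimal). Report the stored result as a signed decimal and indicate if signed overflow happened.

-9; no overflow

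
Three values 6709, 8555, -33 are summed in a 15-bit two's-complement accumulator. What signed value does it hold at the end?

15231

6709 + 8555 = 15264 (011101110100000)
15264 + (-33) = 15231 (011101101111111)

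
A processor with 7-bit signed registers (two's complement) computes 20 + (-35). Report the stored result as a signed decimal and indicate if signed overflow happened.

20 → 0010100
-35 → 1011101
  0010100
+ 1011101
= 1110001
Result 1110001: MSB = 1 → 113 − 128 = -15.
Addends have opposite signs, so signed overflow cannot occur.

-15; no overflow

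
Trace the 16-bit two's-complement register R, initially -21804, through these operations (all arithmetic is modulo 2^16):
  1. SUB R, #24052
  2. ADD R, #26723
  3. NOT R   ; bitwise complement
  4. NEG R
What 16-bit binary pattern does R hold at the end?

1011010101000100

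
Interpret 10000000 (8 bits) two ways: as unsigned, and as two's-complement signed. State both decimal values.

unsigned = 128, signed = -128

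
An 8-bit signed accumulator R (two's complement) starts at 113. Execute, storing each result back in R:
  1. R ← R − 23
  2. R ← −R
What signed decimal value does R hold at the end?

-90

Start: R = 113 = 01110001.
R = 113 − 23 = 90 = 01011010
R = −(90) = -90 = 10100110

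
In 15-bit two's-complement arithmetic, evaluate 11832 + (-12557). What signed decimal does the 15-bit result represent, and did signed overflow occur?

-725; no overflow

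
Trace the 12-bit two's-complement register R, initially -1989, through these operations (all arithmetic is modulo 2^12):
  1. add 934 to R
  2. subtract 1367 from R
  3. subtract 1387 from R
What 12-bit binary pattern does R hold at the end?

000100011111

Start: R = -1989 = 100000111011.
R = -1989 + 934 = -1055 = 101111100001
R = -1055 − 1367 = -2422; wraps to 1674 = 011010001010
R = 1674 − 1387 = 287 = 000100011111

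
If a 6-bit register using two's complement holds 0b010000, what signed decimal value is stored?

MSB is 0, so the value is non-negative: 010000 = 16.

16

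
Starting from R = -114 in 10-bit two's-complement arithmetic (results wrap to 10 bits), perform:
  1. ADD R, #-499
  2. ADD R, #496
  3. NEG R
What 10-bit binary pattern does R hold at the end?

Start: R = -114 = 1110001110.
R = -114 + (-499) = -613; wraps to 411 = 0110011011
R = 411 + 496 = 907; wraps to -117 = 1110001011
R = −(-117) = 117 = 0001110101

0001110101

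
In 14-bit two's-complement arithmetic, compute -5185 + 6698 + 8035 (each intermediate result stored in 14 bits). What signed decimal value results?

-5185 + 6698 = 1513 (00010111101001)
1513 + 8035 = 9548 → wraps to -6836 (10010101001100)

-6836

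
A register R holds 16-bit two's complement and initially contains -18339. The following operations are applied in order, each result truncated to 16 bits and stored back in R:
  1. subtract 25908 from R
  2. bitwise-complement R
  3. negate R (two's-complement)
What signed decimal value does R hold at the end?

Start: R = -18339 = 1011100001011101.
R = -18339 − 25908 = -44247; wraps to 21289 = 0101001100101001
R = NOT 0101001100101001 = 1010110011010110 = -21290
R = −(-21290) = 21290 = 0101001100101010

21290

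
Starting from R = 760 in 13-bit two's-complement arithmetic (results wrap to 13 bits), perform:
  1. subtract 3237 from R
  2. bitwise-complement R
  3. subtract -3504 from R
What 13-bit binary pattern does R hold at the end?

1011101011100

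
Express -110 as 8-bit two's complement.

10010010

|-110| = 110 = 01101110 in 8 bits.
Invert the bits: 10010001. Add 1: 10010010.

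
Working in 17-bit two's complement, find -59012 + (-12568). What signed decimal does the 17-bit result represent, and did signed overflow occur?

59492; overflow

-59012 → 10001100101111100
-12568 → 11100111011101000
  10001100101111100
+ 11100111011101000
= 01110100001100100  (discard carry-out 1)
Result 01110100001100100: MSB = 0 → value 59492.
Both addends are negative but the stored result is non-negative: signed overflow. The true value -59012 + (-12568) = -71580 lies outside [-65536, 65535].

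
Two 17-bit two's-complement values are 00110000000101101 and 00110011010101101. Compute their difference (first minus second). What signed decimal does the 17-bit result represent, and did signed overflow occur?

00110000000101101 = 24621 (signed)
00110011010101101 = 26285 (signed)
Subtract via negate-and-add: invert 00110011010101101 + 1 = 11001100101010011 (i.e. -26285).
  00110000000101101
+ 11001100101010011
= 11111100110000000
Result 11111100110000000: MSB = 1 → 129408 − 131072 = -1664.
Addends (after negating the subtrahend) have opposite signs, so signed overflow cannot occur.

-1664; no overflow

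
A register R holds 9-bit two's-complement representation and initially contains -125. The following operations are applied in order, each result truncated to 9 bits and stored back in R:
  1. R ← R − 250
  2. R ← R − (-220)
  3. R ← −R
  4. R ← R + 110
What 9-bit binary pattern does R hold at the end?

Start: R = -125 = 110000011.
R = -125 − 250 = -375; wraps to 137 = 010001001
R = 137 − (-220) = 357; wraps to -155 = 101100101
R = −(-155) = 155 = 010011011
R = 155 + 110 = 265; wraps to -247 = 100001001

100001001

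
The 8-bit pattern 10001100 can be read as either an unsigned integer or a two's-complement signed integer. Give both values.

Unsigned: 10001100 = 140.
Signed: MSB=1 → 140 − 256 = -116.

unsigned = 140, signed = -116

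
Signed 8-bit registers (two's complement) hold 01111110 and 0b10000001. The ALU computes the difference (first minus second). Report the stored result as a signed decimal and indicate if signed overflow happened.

01111110 = 126 (signed)
0b10000001 → 10000001 = -127 (signed)
Subtract via negate-and-add: invert 10000001 + 1 = 01111111 (i.e. 127).
  01111110
+ 01111111
= 11111101
Result 11111101: MSB = 1 → 253 − 256 = -3.
Both addends (after negating the subtrahend) are non-negative but the stored result is negative: signed overflow. The true value 126 − (-127) = 253 lies outside [-128, 127].

-3; overflow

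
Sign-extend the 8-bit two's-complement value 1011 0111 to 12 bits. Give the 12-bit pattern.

111110110111

MSB of 10110111 is 1; replicate it into the new high bits.
1111|10110111 → 111110110111 (still -73).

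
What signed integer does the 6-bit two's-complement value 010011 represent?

MSB is 0, so the value is non-negative: 010011 = 19.

19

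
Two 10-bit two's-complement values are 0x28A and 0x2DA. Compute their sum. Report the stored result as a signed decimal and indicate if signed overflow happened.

0x28A = 1010001010 = -374 (signed)
0x2DA = 1011011010 = -294 (signed)
  1010001010
+ 1011011010
= 0101100100  (discard carry-out 1)
Result 0101100100: MSB = 0 → value 356.
Both addends are negative but the stored result is non-negative: signed overflow. The true value -374 + (-294) = -668 lies outside [-512, 511].

356; overflow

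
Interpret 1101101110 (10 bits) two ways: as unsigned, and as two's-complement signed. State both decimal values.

unsigned = 878, signed = -146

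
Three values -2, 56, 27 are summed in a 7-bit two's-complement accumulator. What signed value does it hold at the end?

-47

-2 + 56 = 54 (0110110)
54 + 27 = 81 → wraps to -47 (1010001)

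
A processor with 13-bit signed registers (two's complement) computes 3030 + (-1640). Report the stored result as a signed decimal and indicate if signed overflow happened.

3030 → 0101111010110
-1640 → 1100110011000
  0101111010110
+ 1100110011000
= 0010101101110  (discard carry-out 1)
Result 0010101101110: MSB = 0 → value 1390.
Addends have opposite signs, so signed overflow cannot occur.

1390; no overflow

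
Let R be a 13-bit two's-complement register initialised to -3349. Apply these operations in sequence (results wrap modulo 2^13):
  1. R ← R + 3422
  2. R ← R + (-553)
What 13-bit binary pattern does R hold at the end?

Start: R = -3349 = 1001011101011.
R = -3349 + 3422 = 73 = 0000001001001
R = 73 + (-553) = -480 = 1111000100000

1111000100000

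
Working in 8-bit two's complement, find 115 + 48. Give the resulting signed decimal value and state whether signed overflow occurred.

115 → 01110011
48 → 00110000
  01110011
+ 00110000
= 10100011
Result 10100011: MSB = 1 → 163 − 256 = -93.
Both addends are non-negative but the stored result is negative: signed overflow. The true value 115 + 48 = 163 lies outside [-128, 127].

-93; overflow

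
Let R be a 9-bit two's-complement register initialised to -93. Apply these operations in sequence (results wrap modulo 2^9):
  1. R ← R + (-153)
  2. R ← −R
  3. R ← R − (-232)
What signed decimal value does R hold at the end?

-34

Start: R = -93 = 110100011.
R = -93 + (-153) = -246 = 100001010
R = −(-246) = 246 = 011110110
R = 246 − (-232) = 478; wraps to -34 = 111011110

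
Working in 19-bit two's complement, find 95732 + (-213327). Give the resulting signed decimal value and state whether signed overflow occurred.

95732 → 0010111010111110100
-213327 → 1001011111010110001
  0010111010111110100
+ 1001011111010110001
= 1100011010010100101
Result 1100011010010100101: MSB = 1 → 406693 − 524288 = -117595.
Addends have opposite signs, so signed overflow cannot occur.

-117595; no overflow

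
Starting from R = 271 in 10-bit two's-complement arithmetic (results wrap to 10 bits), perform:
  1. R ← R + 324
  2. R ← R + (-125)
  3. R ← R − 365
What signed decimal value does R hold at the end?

105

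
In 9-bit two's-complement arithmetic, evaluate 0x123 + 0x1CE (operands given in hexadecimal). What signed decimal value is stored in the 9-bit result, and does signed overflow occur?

241; overflow

0x123 = 100100011 = -221 (signed)
0x1CE = 111001110 = -50 (signed)
  100100011
+ 111001110
= 011110001  (discard carry-out 1)
Result 011110001: MSB = 0 → value 241.
Both addends are negative but the stored result is non-negative: signed overflow. The true value -221 + (-50) = -271 lies outside [-256, 255].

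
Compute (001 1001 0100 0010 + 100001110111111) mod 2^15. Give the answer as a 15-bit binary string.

101110100000001

  001100101000010
+ 100001110111111
= 101110100000001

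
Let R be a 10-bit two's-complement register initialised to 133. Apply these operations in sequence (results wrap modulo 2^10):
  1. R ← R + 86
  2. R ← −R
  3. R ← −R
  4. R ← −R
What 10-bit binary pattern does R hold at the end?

Start: R = 133 = 0010000101.
R = 133 + 86 = 219 = 0011011011
R = −(219) = -219 = 1100100101
R = −(-219) = 219 = 0011011011
R = −(219) = -219 = 1100100101

1100100101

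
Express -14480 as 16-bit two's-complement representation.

1100011101110000

|-14480| = 14480 = 0011100010010000 in 16 bits.
Invert the bits: 1100011101101111. Add 1: 1100011101110000.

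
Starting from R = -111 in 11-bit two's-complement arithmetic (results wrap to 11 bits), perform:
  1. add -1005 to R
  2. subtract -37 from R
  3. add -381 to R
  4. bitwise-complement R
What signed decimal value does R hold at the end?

-589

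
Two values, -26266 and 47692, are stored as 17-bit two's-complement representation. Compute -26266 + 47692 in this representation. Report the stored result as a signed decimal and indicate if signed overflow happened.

21426; no overflow

-26266 → 11001100101100110
47692 → 01011101001001100
  11001100101100110
+ 01011101001001100
= 00101001110110010  (discard carry-out 1)
Result 00101001110110010: MSB = 0 → value 21426.
Addends have opposite signs, so signed overflow cannot occur.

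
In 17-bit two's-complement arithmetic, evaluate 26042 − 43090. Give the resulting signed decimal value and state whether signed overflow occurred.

26042 → 00110010110111010
43090 → 01010100001010010
Subtract via negate-and-add: invert 01010100001010010 + 1 = 10101011110101110 (i.e. -43090).
  00110010110111010
+ 10101011110101110
= 11011110101101000
Result 11011110101101000: MSB = 1 → 114024 − 131072 = -17048.
Addends (after negating the subtrahend) have opposite signs, so signed overflow cannot occur.

-17048; no overflow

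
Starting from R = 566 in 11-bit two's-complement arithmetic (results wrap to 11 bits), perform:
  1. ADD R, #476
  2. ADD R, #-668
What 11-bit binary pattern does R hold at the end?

Start: R = 566 = 01000110110.
R = 566 + 476 = 1042; wraps to -1006 = 10000010010
R = -1006 + (-668) = -1674; wraps to 374 = 00101110110

00101110110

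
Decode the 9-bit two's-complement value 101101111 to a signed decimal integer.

MSB is 1, so the value is negative.
Unsigned reading: 367. Subtract 2^9 = 512: 367 − 512 = -145.

-145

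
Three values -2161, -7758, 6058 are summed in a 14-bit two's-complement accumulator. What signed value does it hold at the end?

-3861

-2161 + (-7758) = -9919 → wraps to 6465 (01100101000001)
6465 + 6058 = 12523 → wraps to -3861 (11000011101011)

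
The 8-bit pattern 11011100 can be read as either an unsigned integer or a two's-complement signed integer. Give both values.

Unsigned: 11011100 = 220.
Signed: MSB=1 → 220 − 256 = -36.

unsigned = 220, signed = -36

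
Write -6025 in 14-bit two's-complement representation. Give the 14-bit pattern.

10100001110111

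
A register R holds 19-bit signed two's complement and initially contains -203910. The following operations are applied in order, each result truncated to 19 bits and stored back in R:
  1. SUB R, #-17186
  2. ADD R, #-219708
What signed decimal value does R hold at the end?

Start: R = -203910 = 1001110001101111010.
R = -203910 − (-17186) = -186724 = 1010010011010011100
R = -186724 + (-219708) = -406432; wraps to 117856 = 0011100110001100000

117856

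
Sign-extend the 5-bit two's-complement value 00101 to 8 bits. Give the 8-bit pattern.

MSB of 00101 is 0; replicate it into the new high bits.
000|00101 → 00000101 (still 5).

00000101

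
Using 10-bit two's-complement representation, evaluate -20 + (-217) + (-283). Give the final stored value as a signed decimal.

504

-20 + (-217) = -237 (1100010011)
-237 + (-283) = -520 → wraps to 504 (0111111000)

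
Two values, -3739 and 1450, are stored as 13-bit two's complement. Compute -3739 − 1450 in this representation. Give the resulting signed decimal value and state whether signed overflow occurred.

-3739 → 1000101100101
1450 → 0010110101010
Subtract via negate-and-add: invert 0010110101010 + 1 = 1101001010110 (i.e. -1450).
  1000101100101
+ 1101001010110
= 0101110111011  (discard carry-out 1)
Result 0101110111011: MSB = 0 → value 3003.
Both addends (after negating the subtrahend) are negative but the stored result is non-negative: signed overflow. The true value -3739 − 1450 = -5189 lies outside [-4096, 4095].

3003; overflow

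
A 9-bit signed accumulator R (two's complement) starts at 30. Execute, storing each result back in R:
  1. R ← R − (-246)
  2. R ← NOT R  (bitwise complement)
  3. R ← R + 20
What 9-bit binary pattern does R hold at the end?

Start: R = 30 = 000011110.
R = 30 − (-246) = 276; wraps to -236 = 100010100
R = NOT 100010100 = 011101011 = 235
R = 235 + 20 = 255 = 011111111

011111111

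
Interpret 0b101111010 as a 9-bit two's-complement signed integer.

MSB is 1, so the value is negative.
Unsigned reading: 378. Subtract 2^9 = 512: 378 − 512 = -134.

-134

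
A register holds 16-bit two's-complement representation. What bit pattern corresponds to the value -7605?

1110001001001011

|-7605| = 7605 = 0001110110110101 in 16 bits.
Invert the bits: 1110001001001010. Add 1: 1110001001001011.
Check: 1110001001001011 reads as 57931 − 65536 = -7605.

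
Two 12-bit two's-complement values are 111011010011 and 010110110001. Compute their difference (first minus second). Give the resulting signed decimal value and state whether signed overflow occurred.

-1758; no overflow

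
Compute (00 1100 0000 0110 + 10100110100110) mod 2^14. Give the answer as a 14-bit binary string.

11010110101100

  00110000000110
+ 10100110100110
= 11010110101100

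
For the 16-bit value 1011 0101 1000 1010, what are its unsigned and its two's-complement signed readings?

unsigned = 46474, signed = -19062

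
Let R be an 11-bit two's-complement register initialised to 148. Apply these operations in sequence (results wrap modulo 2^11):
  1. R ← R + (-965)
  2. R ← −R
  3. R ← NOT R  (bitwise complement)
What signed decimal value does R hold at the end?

-818

Start: R = 148 = 00010010100.
R = 148 + (-965) = -817 = 10011001111
R = −(-817) = 817 = 01100110001
R = NOT 01100110001 = 10011001110 = -818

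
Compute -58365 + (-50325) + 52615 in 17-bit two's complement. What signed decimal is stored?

-56075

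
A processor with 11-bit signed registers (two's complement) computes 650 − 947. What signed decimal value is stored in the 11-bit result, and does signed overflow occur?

-297; no overflow

650 → 01010001010
947 → 01110110011
Subtract via negate-and-add: invert 01110110011 + 1 = 10001001101 (i.e. -947).
  01010001010
+ 10001001101
= 11011010111
Result 11011010111: MSB = 1 → 1751 − 2048 = -297.
Addends (after negating the subtrahend) have opposite signs, so signed overflow cannot occur.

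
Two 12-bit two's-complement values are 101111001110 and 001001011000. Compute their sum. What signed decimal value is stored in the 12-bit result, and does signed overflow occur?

101111001110 = -1074 (signed)
001001011000 = 600 (signed)
  101111001110
+ 001001011000
= 111000100110
Result 111000100110: MSB = 1 → 3622 − 4096 = -474.
Addends have opposite signs, so signed overflow cannot occur.

-474; no overflow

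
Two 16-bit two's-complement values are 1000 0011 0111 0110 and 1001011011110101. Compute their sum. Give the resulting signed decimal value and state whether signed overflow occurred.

6763; overflow

1000 0011 0111 0110 → 1000001101110110 = -31882 (signed)
1001011011110101 = -26891 (signed)
  1000001101110110
+ 1001011011110101
= 0001101001101011  (discard carry-out 1)
Result 0001101001101011: MSB = 0 → value 6763.
Both addends are negative but the stored result is non-negative: signed overflow. The true value -31882 + (-26891) = -58773 lies outside [-32768, 32767].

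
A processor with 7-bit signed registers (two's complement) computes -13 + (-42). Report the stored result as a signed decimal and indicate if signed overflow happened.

-55; no overflow

-13 → 1110011
-42 → 1010110
  1110011
+ 1010110
= 1001001  (discard carry-out 1)
Result 1001001: MSB = 1 → 73 − 128 = -55.
Both addends are negative and so is the stored result: no signed overflow.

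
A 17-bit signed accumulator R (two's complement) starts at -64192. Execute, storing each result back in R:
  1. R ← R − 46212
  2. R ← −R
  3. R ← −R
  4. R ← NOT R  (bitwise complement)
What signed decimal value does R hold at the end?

-20669

Start: R = -64192 = 10000010101000000.
R = -64192 − 46212 = -110404; wraps to 20668 = 00101000010111100
R = −(20668) = -20668 = 11010111101000100
R = −(-20668) = 20668 = 00101000010111100
R = NOT 00101000010111100 = 11010111101000011 = -20669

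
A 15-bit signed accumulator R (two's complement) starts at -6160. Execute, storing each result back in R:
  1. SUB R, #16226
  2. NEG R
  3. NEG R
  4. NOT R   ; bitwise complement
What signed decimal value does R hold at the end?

Start: R = -6160 = 110011111110000.
R = -6160 − 16226 = -22386; wraps to 10382 = 010100010001110
R = −(10382) = -10382 = 101011101110010
R = −(-10382) = 10382 = 010100010001110
R = NOT 010100010001110 = 101011101110001 = -10383

-10383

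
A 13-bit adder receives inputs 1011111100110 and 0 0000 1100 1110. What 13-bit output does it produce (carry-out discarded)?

  1011111100110
+ 0000011001110
= 1100010110100

1100010110100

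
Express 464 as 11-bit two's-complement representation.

00111010000

464 is non-negative, so write it directly in 11 bits: 00111010000.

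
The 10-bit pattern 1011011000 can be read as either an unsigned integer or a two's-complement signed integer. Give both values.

unsigned = 728, signed = -296

Unsigned: 1011011000 = 728.
Signed: MSB=1 → 728 − 1024 = -296.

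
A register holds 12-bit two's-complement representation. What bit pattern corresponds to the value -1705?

100101010111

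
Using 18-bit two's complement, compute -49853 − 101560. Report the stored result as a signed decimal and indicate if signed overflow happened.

110731; overflow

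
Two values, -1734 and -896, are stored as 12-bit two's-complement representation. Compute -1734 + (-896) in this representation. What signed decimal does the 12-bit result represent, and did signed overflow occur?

-1734 → 100100111010
-896 → 110010000000
  100100111010
+ 110010000000
= 010110111010  (discard carry-out 1)
Result 010110111010: MSB = 0 → value 1466.
Both addends are negative but the stored result is non-negative: signed overflow. The true value -1734 + (-896) = -2630 lies outside [-2048, 2047].

1466; overflow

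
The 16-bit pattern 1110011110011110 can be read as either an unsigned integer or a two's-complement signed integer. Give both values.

Unsigned: 1110011110011110 = 59294.
Signed: MSB=1 → 59294 − 65536 = -6242.

unsigned = 59294, signed = -6242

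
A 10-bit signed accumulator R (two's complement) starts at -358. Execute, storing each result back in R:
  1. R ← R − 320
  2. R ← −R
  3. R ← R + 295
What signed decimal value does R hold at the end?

-51

Start: R = -358 = 1010011010.
R = -358 − 320 = -678; wraps to 346 = 0101011010
R = −(346) = -346 = 1010100110
R = -346 + 295 = -51 = 1111001101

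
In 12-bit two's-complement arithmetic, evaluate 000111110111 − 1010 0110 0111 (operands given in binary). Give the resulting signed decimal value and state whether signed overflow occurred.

000111110111 = 503 (signed)
1010 0110 0111 → 101001100111 = -1433 (signed)
Subtract via negate-and-add: invert 101001100111 + 1 = 010110011001 (i.e. 1433).
  000111110111
+ 010110011001
= 011110010000
Result 011110010000: MSB = 0 → value 1936.
Both addends (after negating the subtrahend) are non-negative and so is the stored result: no signed overflow.

1936; no overflow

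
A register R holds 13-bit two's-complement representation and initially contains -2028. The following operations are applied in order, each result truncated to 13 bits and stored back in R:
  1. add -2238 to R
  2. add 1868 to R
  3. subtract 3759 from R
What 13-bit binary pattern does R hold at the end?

Start: R = -2028 = 1100000010100.
R = -2028 + (-2238) = -4266; wraps to 3926 = 0111101010110
R = 3926 + 1868 = 5794; wraps to -2398 = 1011010100010
R = -2398 − 3759 = -6157; wraps to 2035 = 0011111110011

0011111110011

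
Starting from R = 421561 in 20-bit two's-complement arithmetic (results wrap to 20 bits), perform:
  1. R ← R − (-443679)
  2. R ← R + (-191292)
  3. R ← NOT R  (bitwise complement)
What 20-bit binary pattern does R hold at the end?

Start: R = 421561 = 01100110111010111001.
R = 421561 − (-443679) = 865240; wraps to -183336 = 11010011001111011000
R = -183336 + (-191292) = -374628 = 10100100100010011100
R = NOT 10100100100010011100 = 01011011011101100011 = 374627

01011011011101100011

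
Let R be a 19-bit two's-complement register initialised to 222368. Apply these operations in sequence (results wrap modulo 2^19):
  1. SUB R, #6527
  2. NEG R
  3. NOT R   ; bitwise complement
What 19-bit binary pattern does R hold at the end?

Start: R = 222368 = 0110110010010100000.
R = 222368 − 6527 = 215841 = 0110100101100100001
R = −(215841) = -215841 = 1001011010011011111
R = NOT 1001011010011011111 = 0110100101100100000 = 215840

0110100101100100000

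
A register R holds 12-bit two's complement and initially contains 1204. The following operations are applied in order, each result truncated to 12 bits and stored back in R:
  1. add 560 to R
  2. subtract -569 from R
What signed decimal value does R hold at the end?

-1763

Start: R = 1204 = 010010110100.
R = 1204 + 560 = 1764 = 011011100100
R = 1764 − (-569) = 2333; wraps to -1763 = 100100011101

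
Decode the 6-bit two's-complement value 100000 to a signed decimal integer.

MSB is 1, so the value is negative.
Unsigned reading: 32. Subtract 2^6 = 64: 32 − 64 = -32.

-32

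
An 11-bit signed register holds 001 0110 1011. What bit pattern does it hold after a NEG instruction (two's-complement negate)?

11010010101

Invert: 11010010100. Add 1: 11010010101.
Check: 00101101011 = 363, 11010010101 = -363.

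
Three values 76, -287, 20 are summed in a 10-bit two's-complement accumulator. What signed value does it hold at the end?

-191

76 + (-287) = -211 (1100101101)
-211 + 20 = -191 (1101000001)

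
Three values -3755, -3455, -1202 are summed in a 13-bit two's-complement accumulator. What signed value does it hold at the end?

-3755 + (-3455) = -7210 → wraps to 982 (0001111010110)
982 + (-1202) = -220 (1111100100100)

-220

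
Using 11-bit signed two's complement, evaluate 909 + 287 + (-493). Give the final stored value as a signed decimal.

703

909 + 287 = 1196 → wraps to -852 (10010101100)
-852 + (-493) = -1345 → wraps to 703 (01010111111)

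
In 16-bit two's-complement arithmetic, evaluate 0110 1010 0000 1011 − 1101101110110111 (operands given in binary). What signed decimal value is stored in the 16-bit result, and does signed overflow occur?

0110 1010 0000 1011 → 0110101000001011 = 27147 (signed)
1101101110110111 = -9289 (signed)
Subtract via negate-and-add: invert 1101101110110111 + 1 = 0010010001001001 (i.e. 9289).
  0110101000001011
+ 0010010001001001
= 1000111001010100
Result 1000111001010100: MSB = 1 → 36436 − 65536 = -29100.
Both addends (after negating the subtrahend) are non-negative but the stored result is negative: signed overflow. The true value 27147 − (-9289) = 36436 lies outside [-32768, 32767].

-29100; overflow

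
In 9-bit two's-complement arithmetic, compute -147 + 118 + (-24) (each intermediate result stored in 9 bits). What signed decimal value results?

-147 + 118 = -29 (111100011)
-29 + (-24) = -53 (111001011)

-53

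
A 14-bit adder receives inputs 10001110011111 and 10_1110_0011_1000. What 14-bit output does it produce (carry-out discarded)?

  10001110011111
+ 10111000111000
= 01000111010111  (discard carry-out 1)

01000111010111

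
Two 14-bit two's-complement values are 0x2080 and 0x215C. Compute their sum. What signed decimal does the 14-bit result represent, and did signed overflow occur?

0x2080 = 10000010000000 = -8064 (signed)
0x215C = 10000101011100 = -7844 (signed)
  10000010000000
+ 10000101011100
= 00000111011100  (discard carry-out 1)
Result 00000111011100: MSB = 0 → value 476.
Both addends are negative but the stored result is non-negative: signed overflow. The true value -8064 + (-7844) = -15908 lies outside [-8192, 8191].

476; overflow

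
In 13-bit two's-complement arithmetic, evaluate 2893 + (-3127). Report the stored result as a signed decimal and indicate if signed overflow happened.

-234; no overflow

2893 → 0101101001101
-3127 → 1001111001001
  0101101001101
+ 1001111001001
= 1111100010110
Result 1111100010110: MSB = 1 → 7958 − 8192 = -234.
Addends have opposite signs, so signed overflow cannot occur.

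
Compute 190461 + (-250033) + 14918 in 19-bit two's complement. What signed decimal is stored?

190461 + (-250033) = -59572 (1110001011101001100)
-59572 + 14918 = -44654 (1110101000110010010)

-44654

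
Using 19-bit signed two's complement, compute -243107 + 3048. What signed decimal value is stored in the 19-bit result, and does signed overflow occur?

-243107 → 1000100101001011101
3048 → 0000000101111101000
  1000100101001011101
+ 0000000101111101000
= 1000101011001000101
Result 1000101011001000101: MSB = 1 → 284229 − 524288 = -240059.
Addends have opposite signs, so signed overflow cannot occur.

-240059; no overflow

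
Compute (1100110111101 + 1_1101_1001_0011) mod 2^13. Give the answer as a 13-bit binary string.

  1100110111101
+ 1110110010011
= 1011101010000  (discard carry-out 1)

1011101010000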